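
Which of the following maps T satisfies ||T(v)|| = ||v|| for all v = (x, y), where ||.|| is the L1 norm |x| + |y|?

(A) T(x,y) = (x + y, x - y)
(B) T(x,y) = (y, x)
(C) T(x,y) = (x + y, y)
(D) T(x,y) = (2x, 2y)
B

A transformation preserves a norm if ||T(v)|| = ||v|| for every v; a single vector where the norm changes rules an option out.

(A) T(x,y) = (x + y, x - y): v = (1, 0) has norm |1| + |0| = 1, but T(v) = (1, 1) has norm 2 -- not preserved.
(B) T(x,y) = (y, x): preserves the norm -- it only permutes the coordinates and/or flips signs, which leaves |x| + |y| unchanged.
(C) T(x,y) = (x + y, y): v = (0, 1) has norm |0| + |1| = 1, but T(v) = (1, 1) has norm 2 -- not preserved.
(D) T(x,y) = (2x, 2y): v = (1, 0) has norm |1| + |0| = 1, but T(v) = (2, 0) has norm 2 -- not preserved.

Therefore the answer is (B).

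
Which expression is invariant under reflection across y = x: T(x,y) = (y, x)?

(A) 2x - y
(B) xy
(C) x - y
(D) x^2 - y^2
B

The map is reflection across y = x: T(x,y) = (y, x).
Substitute the transformed coordinates into each option and compare with the original:
(A) 2x - y  ->  2(y) - (x) = -x + 2y   [differs from 2x - y: not invariant]
(B) xy  ->  (y)(x) = xy   [equals xy: invariant]
(C) x - y  ->  (y) - (x) = -x + y   [differs from x - y: not invariant]
(D) x^2 - y^2  ->  (y)^2 - (x)^2 = -x^2 + y^2   [differs from x^2 - y^2: not invariant]

Only option (B), xy, is unchanged by the transformation.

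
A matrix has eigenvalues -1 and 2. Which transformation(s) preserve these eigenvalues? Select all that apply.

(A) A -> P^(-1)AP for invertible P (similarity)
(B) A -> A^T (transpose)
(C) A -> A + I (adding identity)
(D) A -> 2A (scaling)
A and B

Eigenvalues are preserved by:
1. Similarity transformations: A -> P^(-1)AP (same characteristic polynomial)
2. Transpose: A^T has the same eigenvalues as A

Eigenvalues are NOT preserved by:
- Adding identity: eigenvalues become -1+1, 2+1
- Scaling: eigenvalues become -2, 4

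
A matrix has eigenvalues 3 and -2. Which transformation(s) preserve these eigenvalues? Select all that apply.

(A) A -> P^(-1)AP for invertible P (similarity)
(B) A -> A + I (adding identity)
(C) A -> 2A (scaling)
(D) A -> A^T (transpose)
A and D

Eigenvalues are preserved by:
1. Similarity transformations: A -> P^(-1)AP (same characteristic polynomial)
2. Transpose: A^T has the same eigenvalues as A

Eigenvalues are NOT preserved by:
- Adding identity: eigenvalues become 3+1, -2+1
- Scaling: eigenvalues become 6, -4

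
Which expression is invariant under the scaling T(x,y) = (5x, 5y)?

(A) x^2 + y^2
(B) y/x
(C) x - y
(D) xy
B

Under the uniform scaling T(x,y) = (5x, 5y):
Substitute the transformed coordinates into each option and compare with the original:
(A) x^2 + y^2  ->  (5x)^2 + (5y)^2 = 25x^2 + 25y^2   [differs from x^2 + y^2: not invariant]
(B) y/x  ->  (5y)/(5x) = y/x   [equals y/x: invariant]
(C) x - y  ->  (5x) - (5y) = 5x - 5y   [differs from x - y: not invariant]
(D) xy  ->  (5x)(5y) = 25xy   [differs from xy: not invariant]

Only option (B), y/x, is unchanged by the transformation.
The common factor 5 cancels in a ratio of coordinates, while sums, products and sums of squares pick up factors of 5 or 25.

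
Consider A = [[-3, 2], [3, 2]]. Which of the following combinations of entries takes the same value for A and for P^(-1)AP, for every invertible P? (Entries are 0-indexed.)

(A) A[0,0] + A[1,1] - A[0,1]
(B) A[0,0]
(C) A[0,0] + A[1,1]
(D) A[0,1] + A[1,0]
C

A[0,0] + A[1,1] is the trace of A. By the cyclic property of the trace, tr(P^(-1)AP) = tr(APP^(-1)) = tr(A), so it is the same for every matrix similar to A.

The other combinations are not similarity invariants. For example, take P = [[2, 1], [1, 1]] (det P = 1), so P^(-1) = [[1, -1], [-1, 2]] and
B = P^(-1)AP = [[-12, -6], [20, 11]].
Evaluating each option on A and on B:
(A) A[0,0] + A[1,1] - A[0,1]: -3 for A, 5 for B -> changes
(B) A[0,0]: -3 for A, -12 for B -> changes
(C) A[0,0] + A[1,1]: -1 for A, -1 for B -> unchanged
(D) A[0,1] + A[1,0]: 5 for A, 14 for B -> changes

Only (C) A[0,0] + A[1,1] = -1 survives (and it does so for every P, not just this one), so it is the invariant.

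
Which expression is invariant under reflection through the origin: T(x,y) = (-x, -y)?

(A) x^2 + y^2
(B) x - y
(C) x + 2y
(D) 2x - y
A

The map is reflection through the origin: T(x,y) = (-x, -y).
Substitute the transformed coordinates into each option and compare with the original:
(A) x^2 + y^2  ->  (-x)^2 + (-y)^2 = x^2 + y^2   [equals x^2 + y^2: invariant]
(B) x - y  ->  (-x) - (-y) = -x + y   [differs from x - y: not invariant]
(C) x + 2y  ->  (-x) + 2(-y) = -x - 2y   [differs from x + 2y: not invariant]
(D) 2x - y  ->  2(-x) - (-y) = -2x + y   [differs from 2x - y: not invariant]

Only option (A), x^2 + y^2, is unchanged by the transformation.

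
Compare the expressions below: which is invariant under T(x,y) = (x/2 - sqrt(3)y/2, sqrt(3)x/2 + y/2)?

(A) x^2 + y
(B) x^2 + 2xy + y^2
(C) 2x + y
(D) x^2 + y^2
D

An expression E(x,y) is invariant under T if E(T(x,y)) = E(x,y). Here T(x,y) = (x/2 - sqrt(3)y/2, sqrt(3)x/2 + y/2).
Substitute the transformed coordinates into each option and compare with the original:
(A) x^2 + y  ->  (x/2 - sqrt(3)y/2)^2 + (sqrt(3)x/2 + y/2) = x^2/4 - sqrt(3)xy/2 + sqrt(3)x/2 + 3y^2/4 + y/2   [differs from x^2 + y: not invariant]
(B) x^2 + 2xy + y^2  ->  (x/2 - sqrt(3)y/2)^2 + 2(x/2 - sqrt(3)y/2)(sqrt(3)x/2 + y/2) + (sqrt(3)x/2 + y/2)^2 = sqrt(3)x^2/2 + x^2 - xy - sqrt(3)y^2/2 + y^2   [differs from x^2 + 2xy + y^2: not invariant]
(C) 2x + y  ->  2(x/2 - sqrt(3)y/2) + (sqrt(3)x/2 + y/2) = sqrt(3)x/2 + x - sqrt(3)y + y/2   [differs from 2x + y: not invariant]
(D) x^2 + y^2  ->  (x/2 - sqrt(3)y/2)^2 + (sqrt(3)x/2 + y/2)^2 = x^2 + y^2   [equals x^2 + y^2: invariant]

Only option (D), x^2 + y^2, is unchanged by the transformation.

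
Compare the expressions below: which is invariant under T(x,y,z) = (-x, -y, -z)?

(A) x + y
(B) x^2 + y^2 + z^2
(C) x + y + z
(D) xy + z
B

Apply T(x,y,z) = (-x, -y, -z) to each option, i.e. replace (x, y, z) by the transformed coordinates.
Substitute the transformed coordinates into each option and compare with the original:
(A) x + y  ->  (-x) + (-y) = -x - y   [differs from x + y: not invariant]
(B) x^2 + y^2 + z^2  ->  (-x)^2 + (-y)^2 + (-z)^2 = x^2 + y^2 + z^2   [equals x^2 + y^2 + z^2: invariant]
(C) x + y + z  ->  (-x) + (-y) + (-z) = -x - y - z   [differs from x + y + z: not invariant]
(D) xy + z  ->  (-x)(-y) + (-z) = xy - z   [differs from xy + z: not invariant]

Only option (B), x^2 + y^2 + z^2, is unchanged by the transformation.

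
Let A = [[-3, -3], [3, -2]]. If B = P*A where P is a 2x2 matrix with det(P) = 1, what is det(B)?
15

By the multiplicative property of determinants, det(B) = det(P*A) = det(P) * det(A) = det(A),
so the determinant is invariant under multiplication by any determinant-1 matrix; we just need det(A).

det(A) = (-3)(-2) - (-3)(3) = 6 - (-9) = 15

Therefore det(B) = 1 * 15 = 15.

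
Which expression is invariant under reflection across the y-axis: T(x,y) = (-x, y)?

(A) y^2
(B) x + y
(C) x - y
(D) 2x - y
A

The map is reflection across the y-axis: T(x,y) = (-x, y).
Substitute the transformed coordinates into each option and compare with the original:
(A) y^2  ->  (y)^2 = y^2   [equals y^2: invariant]
(B) x + y  ->  (-x) + (y) = -x + y   [differs from x + y: not invariant]
(C) x - y  ->  (-x) - (y) = -x - y   [differs from x - y: not invariant]
(D) 2x - y  ->  2(-x) - (y) = -2x - y   [differs from 2x - y: not invariant]

Only option (A), y^2, is unchanged by the transformation.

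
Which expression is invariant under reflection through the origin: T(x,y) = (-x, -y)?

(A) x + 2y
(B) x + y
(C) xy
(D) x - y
C

The map is reflection through the origin: T(x,y) = (-x, -y).
Substitute the transformed coordinates into each option and compare with the original:
(A) x + 2y  ->  (-x) + 2(-y) = -x - 2y   [differs from x + 2y: not invariant]
(B) x + y  ->  (-x) + (-y) = -x - y   [differs from x + y: not invariant]
(C) xy  ->  (-x)(-y) = xy   [equals xy: invariant]
(D) x - y  ->  (-x) - (-y) = -x + y   [differs from x - y: not invariant]

Only option (C), xy, is unchanged by the transformation.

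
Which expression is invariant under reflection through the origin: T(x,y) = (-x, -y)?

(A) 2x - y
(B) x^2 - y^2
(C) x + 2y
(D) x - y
B

The map is reflection through the origin: T(x,y) = (-x, -y).
Substitute the transformed coordinates into each option and compare with the original:
(A) 2x - y  ->  2(-x) - (-y) = -2x + y   [differs from 2x - y: not invariant]
(B) x^2 - y^2  ->  (-x)^2 - (-y)^2 = x^2 - y^2   [equals x^2 - y^2: invariant]
(C) x + 2y  ->  (-x) + 2(-y) = -x - 2y   [differs from x + 2y: not invariant]
(D) x - y  ->  (-x) - (-y) = -x + y   [differs from x - y: not invariant]

Only option (B), x^2 - y^2, is unchanged by the transformation.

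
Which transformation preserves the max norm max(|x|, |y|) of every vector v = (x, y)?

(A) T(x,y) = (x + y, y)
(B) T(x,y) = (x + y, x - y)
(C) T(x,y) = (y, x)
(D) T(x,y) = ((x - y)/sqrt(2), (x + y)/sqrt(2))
C

A transformation preserves a norm if ||T(v)|| = ||v|| for every v; a single vector where the norm changes rules an option out.

(A) T(x,y) = (x + y, y): v = (1, 1) has norm max(|1|, |1|) = 1, but T(v) = (2, 1) has norm 2 -- not preserved.
(B) T(x,y) = (x + y, x - y): v = (1, 1) has norm max(|1|, |1|) = 1, but T(v) = (2, 0) has norm 2 -- not preserved.
(C) T(x,y) = (y, x): preserves the norm -- it only permutes the coordinates and/or flips signs, which leaves max(|x|, |y|) unchanged.
(D) T(x,y) = ((x - y)/sqrt(2), (x + y)/sqrt(2)): v = (1, 0) has norm max(|1|, |0|) = 1, but T(v) = (sqrt(2)/2, sqrt(2)/2) has norm sqrt(2)/2 -- not preserved.

Therefore the answer is (C).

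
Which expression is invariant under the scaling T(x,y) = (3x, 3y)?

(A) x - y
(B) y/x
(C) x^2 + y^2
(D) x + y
B

Under the uniform scaling T(x,y) = (3x, 3y):
Substitute the transformed coordinates into each option and compare with the original:
(A) x - y  ->  (3x) - (3y) = 3x - 3y   [differs from x - y: not invariant]
(B) y/x  ->  (3y)/(3x) = y/x   [equals y/x: invariant]
(C) x^2 + y^2  ->  (3x)^2 + (3y)^2 = 9x^2 + 9y^2   [differs from x^2 + y^2: not invariant]
(D) x + y  ->  (3x) + (3y) = 3x + 3y   [differs from x + y: not invariant]

Only option (B), y/x, is unchanged by the transformation.
The common factor 3 cancels in a ratio of coordinates, while sums, products and sums of squares pick up factors of 3 or 9.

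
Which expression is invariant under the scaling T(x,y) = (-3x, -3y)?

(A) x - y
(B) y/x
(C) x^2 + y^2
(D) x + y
B

Under the uniform scaling T(x,y) = (-3x, -3y):
Substitute the transformed coordinates into each option and compare with the original:
(A) x - y  ->  (-3x) - (-3y) = -3x + 3y   [differs from x - y: not invariant]
(B) y/x  ->  (-3y)/(-3x) = y/x   [equals y/x: invariant]
(C) x^2 + y^2  ->  (-3x)^2 + (-3y)^2 = 9x^2 + 9y^2   [differs from x^2 + y^2: not invariant]
(D) x + y  ->  (-3x) + (-3y) = -3x - 3y   [differs from x + y: not invariant]

Only option (B), y/x, is unchanged by the transformation.
The common factor -3 cancels in a ratio of coordinates, while sums, products and sums of squares pick up factors of -3 or 9.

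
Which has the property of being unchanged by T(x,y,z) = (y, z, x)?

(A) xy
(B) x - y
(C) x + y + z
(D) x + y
C

Apply T(x,y,z) = (y, z, x) to each option, i.e. replace (x, y, z) by the transformed coordinates.
Substitute the transformed coordinates into each option and compare with the original:
(A) xy  ->  (y)(z) = yz   [differs from xy: not invariant]
(B) x - y  ->  (y) - (z) = y - z   [differs from x - y: not invariant]
(C) x + y + z  ->  (y) + (z) + (x) = x + y + z   [equals x + y + z: invariant]
(D) x + y  ->  (y) + (z) = y + z   [differs from x + y: not invariant]

Only option (C), x + y + z, is unchanged by the transformation.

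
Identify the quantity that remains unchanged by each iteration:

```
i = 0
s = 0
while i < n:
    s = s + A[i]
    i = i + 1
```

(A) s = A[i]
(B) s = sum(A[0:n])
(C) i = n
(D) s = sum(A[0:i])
D

A loop invariant must hold before the first iteration and be re-established by every execution of the body.

(D) s = sum(A[0:i]): Initially i = 0 and s = 0 = sum of the empty slice A[0:0]. If s = sum(A[0:i]) holds at the top of an iteration, the body sets s to sum(A[0:i]) + A[i] = sum(A[0:i+1]) and then i to i+1, so s = sum(A[0:i]) holds again. At exit i = n, giving s = sum(A[0:n]).

The other options fail:
(A) s = A[i]: after the first iteration s = A[0] but i = 1, so s = A[i] compares s with the wrong element (and fails in general).
(B) s = sum(A[0:n]): false before the loop (s = 0, not the full sum) -- it only becomes true at exit.
(C) i = n: false initially (i = 0); it is the exit condition, not an invariant.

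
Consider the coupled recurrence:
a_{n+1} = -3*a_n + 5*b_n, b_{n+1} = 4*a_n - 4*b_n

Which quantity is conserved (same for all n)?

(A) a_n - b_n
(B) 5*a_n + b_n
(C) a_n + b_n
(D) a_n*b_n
C

Replace a_n by a_{n+1} = -3*a_n + 5*b_n and b_n by b_{n+1} = 4*a_n - 4*b_n in each option and simplify:
(A) a_n - b_n  ->  (-3*a_n + 5*b_n) - (4*a_n - 4*b_n) = -7*a_n + 9*b_n   [not conserved]
(B) 5*a_n + b_n  ->  5*(-3*a_n + 5*b_n) + (4*a_n - 4*b_n) = -11*a_n + 21*b_n   [not conserved]
(C) a_n + b_n  ->  (-3*a_n + 5*b_n) + (4*a_n - 4*b_n) = a_n + b_n   [conserved]
(D) a_n*b_n  ->  (-3*a_n + 5*b_n)*(4*a_n - 4*b_n) = -12*a_n^2 + 32*a_n*b_n - 20*b_n^2   [not conserved]

Only (C) a_n + b_n returns to itself after one step, so it is the conserved quantity.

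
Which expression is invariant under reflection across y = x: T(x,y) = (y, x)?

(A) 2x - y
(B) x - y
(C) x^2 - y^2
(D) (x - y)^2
D

The map is reflection across y = x: T(x,y) = (y, x).
Substitute the transformed coordinates into each option and compare with the original:
(A) 2x - y  ->  2(y) - (x) = -x + 2y   [differs from 2x - y: not invariant]
(B) x - y  ->  (y) - (x) = -x + y   [differs from x - y: not invariant]
(C) x^2 - y^2  ->  (y)^2 - (x)^2 = -x^2 + y^2   [differs from x^2 - y^2: not invariant]
(D) (x - y)^2  ->  ((y) - (x))^2 = x^2 - 2xy + y^2   [equals (x - y)^2: invariant]

Only option (D), (x - y)^2, is unchanged by the transformation.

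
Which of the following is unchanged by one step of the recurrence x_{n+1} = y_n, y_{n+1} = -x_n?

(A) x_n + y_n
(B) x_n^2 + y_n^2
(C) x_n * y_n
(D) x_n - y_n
B

For the recurrence x_{n+1} = y_n, y_{n+1} = -x_n:

x_{n+1}^2 + y_{n+1}^2 = y_n^2 + (-x_n)^2 = x_n^2 + y_n^2
The sum of squares is conserved (like energy in a harmonic oscillator).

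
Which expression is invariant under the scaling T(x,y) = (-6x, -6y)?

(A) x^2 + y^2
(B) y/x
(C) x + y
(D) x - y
B

Under the uniform scaling T(x,y) = (-6x, -6y):
Substitute the transformed coordinates into each option and compare with the original:
(A) x^2 + y^2  ->  (-6x)^2 + (-6y)^2 = 36x^2 + 36y^2   [differs from x^2 + y^2: not invariant]
(B) y/x  ->  (-6y)/(-6x) = y/x   [equals y/x: invariant]
(C) x + y  ->  (-6x) + (-6y) = -6x - 6y   [differs from x + y: not invariant]
(D) x - y  ->  (-6x) - (-6y) = -6x + 6y   [differs from x - y: not invariant]

Only option (B), y/x, is unchanged by the transformation.
The common factor -6 cancels in a ratio of coordinates, while sums, products and sums of squares pick up factors of -6 or 36.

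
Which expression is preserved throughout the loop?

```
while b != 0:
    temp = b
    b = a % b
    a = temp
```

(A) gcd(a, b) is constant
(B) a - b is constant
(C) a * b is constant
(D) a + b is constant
A

A loop invariant must hold before the first iteration and be re-established by every execution of the body.

(A) gcd(a, b) is constant: One iteration replaces (a, b) by (b, a mod b). Since a mod b = a - q*b for an integer q, any common divisor of a and b divides b and a mod b, and conversely; hence gcd(b, a mod b) = gcd(a, b). For instance (20, 6) -> (6, 2) keeps gcd = 2. At exit b = 0 and a = gcd of the original inputs.

The other options fail:
(B) a - b is constant: e.g. (a, b) = (20, 6) -> (6, 2): the difference goes from 14 to 4.
(C) a * b is constant: e.g. (a, b) = (20, 6) -> (6, 2): the product goes from 120 to 12.
(D) a + b is constant: e.g. (a, b) = (20, 6) -> (6, 2): the sum goes from 26 to 8.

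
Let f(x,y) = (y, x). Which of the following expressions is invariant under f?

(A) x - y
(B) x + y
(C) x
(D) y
B

For f(x,y) = (y, x):
After applying f: x' = y, y' = x. So x' + y' = y + x = x + y.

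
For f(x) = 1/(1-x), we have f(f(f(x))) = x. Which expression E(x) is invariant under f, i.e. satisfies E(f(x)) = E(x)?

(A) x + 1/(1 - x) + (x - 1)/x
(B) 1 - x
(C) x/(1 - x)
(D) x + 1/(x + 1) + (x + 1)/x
A

Replace x by f(x) = 1/(1 - x) in each option and simplify. As a quick numerical cross-check, also compare E(3) with E(f(3)) = E(-1/2).

(A) x + 1/(1 - x) + (x - 1)/x  ->  (1/(1 - x)) + 1/(1 - (1/(1 - x))) + ((1/(1 - x)) - 1)/(1/(1 - x)), which simplifies back to x + 1/(1 - x) + (x - 1)/x; check: E(3) = 19/6, E(-1/2) = 19/6.   [invariant]
(B) 1 - x  ->  1 - (1/(1 - x)) = x/(x - 1); check: E(3) = -2 but E(-1/2) = 3/2.   [not invariant]
(C) x/(1 - x)  ->  (1/(1 - x))/(1 - (1/(1 - x))) = -1/x; check: E(3) = -3/2 but E(-1/2) = -1/3.   [not invariant]
(D) x + 1/(x + 1) + (x + 1)/x  ->  (1/(1 - x)) + 1/((1/(1 - x)) + 1) + ((1/(1 - x)) + 1)/(1/(1 - x)) = (-x^3 + 6x^2 - 11x + 7)/(x^2 - 3x + 2); check: E(3) = 55/12 but E(-1/2) = 1/2.   [not invariant]

Only (A) is unchanged. Indeed f(f(x)) = 1/(1 - 1/(1-x)) = (1-x)/(-x) = (x-1)/x, so E(x) = x + f(x) + f(f(x)) is the sum over the whole 3-cycle; applying f just permutes the three terms cyclically (x -> f(x) -> f(f(x)) -> x), leaving the sum unchanged.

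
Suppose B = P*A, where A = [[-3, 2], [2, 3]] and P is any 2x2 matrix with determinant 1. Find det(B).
-13

By the multiplicative property of determinants, det(B) = det(P*A) = det(P) * det(A) = det(A),
so the determinant is invariant under multiplication by any determinant-1 matrix; we just need det(A).

det(A) = (-3)(3) - (2)(2) = -9 - 4 = -13

Therefore det(B) = 1 * (-13) = -13.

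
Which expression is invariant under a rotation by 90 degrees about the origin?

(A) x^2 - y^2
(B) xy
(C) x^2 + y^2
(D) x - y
C

A rotation by 90 degrees sends (x, y) to (-y, x).
Substitute the transformed coordinates into each option and compare with the original:
(A) x^2 - y^2  ->  (-y)^2 - (x)^2 = -x^2 + y^2   [differs from x^2 - y^2: not invariant]
(B) xy  ->  (-y)(x) = -xy   [differs from xy: not invariant]
(C) x^2 + y^2  ->  (-y)^2 + (x)^2 = x^2 + y^2   [equals x^2 + y^2: invariant]
(D) x - y  ->  (-y) - (x) = -x - y   [differs from x - y: not invariant]

Only option (C), x^2 + y^2, is unchanged by the transformation.
Geometrically, x^2 + y^2 is the squared distance from the origin, which every rotation about the origin preserves.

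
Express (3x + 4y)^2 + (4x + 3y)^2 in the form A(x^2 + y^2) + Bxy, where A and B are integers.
25(x^2 + y^2) + 48xy

Expanding: (3x + 4y)^2 = 9x^2 + 24xy + 16y^2
(4x + 3y)^2 = 16x^2 + 24xy + 9y^2
Sum = (9+16)(x^2+y^2) + 48xy = 25(x^2 + y^2) + 48xy
This is symmetric in x and y.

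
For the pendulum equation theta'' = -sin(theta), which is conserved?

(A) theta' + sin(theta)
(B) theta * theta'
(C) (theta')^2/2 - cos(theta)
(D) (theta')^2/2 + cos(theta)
C

A first integral I satisfies dI/dt = 0 along every solution. Differentiate each option and use the equation of motion:
(A) d/dt[theta' + sin(theta)] = theta'' + cos(theta) theta' = -sin(theta) + theta' cos(theta), not identically 0
(B) d/dt[theta * theta'] = (theta')^2 + theta theta'' = (theta')^2 - theta sin(theta), not identically 0
(C) d/dt[(theta')^2/2 - cos(theta)] = theta' theta'' + sin(theta) theta' = theta'(-sin(theta)) + theta' sin(theta) = 0
(D) d/dt[(theta')^2/2 + cos(theta)] = theta' theta'' - sin(theta) theta' = -2 theta' sin(theta), not identically 0

Only (C) has zero time-derivative. This is the total energy: kinetic (theta')^2/2 plus potential -cos(theta).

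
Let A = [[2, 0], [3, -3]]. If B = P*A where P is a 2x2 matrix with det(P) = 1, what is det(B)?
-6

By the multiplicative property of determinants, det(B) = det(P*A) = det(P) * det(A) = det(A),
so the determinant is invariant under multiplication by any determinant-1 matrix; we just need det(A).

det(A) = (2)(-3) - (0)(3) = -6 - 0 = -6

Therefore det(B) = 1 * (-6) = -6.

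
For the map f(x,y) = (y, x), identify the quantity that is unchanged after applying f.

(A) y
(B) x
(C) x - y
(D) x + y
D

For f(x,y) = (y, x):
After applying f: x' = y, y' = x. So x' + y' = y + x = x + y.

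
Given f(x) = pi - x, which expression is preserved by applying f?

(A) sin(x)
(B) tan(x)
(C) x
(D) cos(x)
A

For f(x) = pi - x:
sin(pi - x) = sin(x), so sine is invariant under this transformation.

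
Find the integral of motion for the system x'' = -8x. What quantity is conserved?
E = (x')^2 + 8x^2

Multiply the equation by x':
x' * x'' = -8x * x'
The left side is d/dt[(x')^2/2] and the right side is d/dt[-8x^2/2], so
d/dt[(x')^2/2 + 8x^2/2] = 0, i.e. (x')^2/2 + 8x^2/2 = constant.
Multiplying by 2, the integral of motion is E = (x')^2 + 8x^2.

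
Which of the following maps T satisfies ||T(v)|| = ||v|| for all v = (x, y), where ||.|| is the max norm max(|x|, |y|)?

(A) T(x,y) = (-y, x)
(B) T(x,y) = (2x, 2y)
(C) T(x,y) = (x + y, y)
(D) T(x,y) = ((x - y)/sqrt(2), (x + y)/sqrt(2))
A

A transformation preserves a norm if ||T(v)|| = ||v|| for every v; a single vector where the norm changes rules an option out.

(A) T(x,y) = (-y, x): preserves the norm -- it only permutes the coordinates and/or flips signs, which leaves max(|x|, |y|) unchanged.
(B) T(x,y) = (2x, 2y): v = (1, 0) has norm max(|1|, |0|) = 1, but T(v) = (2, 0) has norm 2 -- not preserved.
(C) T(x,y) = (x + y, y): v = (1, 1) has norm max(|1|, |1|) = 1, but T(v) = (2, 1) has norm 2 -- not preserved.
(D) T(x,y) = ((x - y)/sqrt(2), (x + y)/sqrt(2)): v = (1, 0) has norm max(|1|, |0|) = 1, but T(v) = (sqrt(2)/2, sqrt(2)/2) has norm sqrt(2)/2 -- not preserved.

Therefore the answer is (A).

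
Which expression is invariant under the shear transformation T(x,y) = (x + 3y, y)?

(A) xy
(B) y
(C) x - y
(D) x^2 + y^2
B

Under the shear T(x,y) = (x + 3y, y):
Substitute the transformed coordinates into each option and compare with the original:
(A) xy  ->  (x + 3y)(y) = xy + 3y^2   [differs from xy: not invariant]
(B) y  ->  (y) = y   [equals y: invariant]
(C) x - y  ->  (x + 3y) - (y) = x + 2y   [differs from x - y: not invariant]
(D) x^2 + y^2  ->  (x + 3y)^2 + (y)^2 = x^2 + 6xy + 10y^2   [differs from x^2 + y^2: not invariant]

Only option (B), y, is unchanged by the transformation.
A horizontal shear moves points parallel to the x-axis, so the y-coordinate (and any function of y alone) is unchanged.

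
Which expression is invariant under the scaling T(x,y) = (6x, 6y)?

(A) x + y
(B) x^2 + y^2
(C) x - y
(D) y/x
D

Under the uniform scaling T(x,y) = (6x, 6y):
Substitute the transformed coordinates into each option and compare with the original:
(A) x + y  ->  (6x) + (6y) = 6x + 6y   [differs from x + y: not invariant]
(B) x^2 + y^2  ->  (6x)^2 + (6y)^2 = 36x^2 + 36y^2   [differs from x^2 + y^2: not invariant]
(C) x - y  ->  (6x) - (6y) = 6x - 6y   [differs from x - y: not invariant]
(D) y/x  ->  (6y)/(6x) = y/x   [equals y/x: invariant]

Only option (D), y/x, is unchanged by the transformation.
The common factor 6 cancels in a ratio of coordinates, while sums, products and sums of squares pick up factors of 6 or 36.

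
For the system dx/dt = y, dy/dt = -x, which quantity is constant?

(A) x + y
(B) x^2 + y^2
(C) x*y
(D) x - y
B

A first integral I satisfies dI/dt = 0 along every solution. Differentiate each option and use the equation of motion:
(A) d/dt[x + y] = y + (-x) = y - x, not identically 0
(B) d/dt[x^2 + y^2] = 2x*dx/dt + 2y*dy/dt = 2x*y + 2y*(-x) = 0
(C) d/dt[x*y] = (dx/dt)y + x(dy/dt) = y^2 - x^2, not identically 0
(D) d/dt[x - y] = y - (-x) = x + y, not identically 0

Only (B) has zero time-derivative. So x^2 + y^2 (the squared radius; trajectories are circles) is the conserved quantity.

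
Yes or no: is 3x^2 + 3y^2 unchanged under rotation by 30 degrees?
Yes

Applying rotation by 30 degrees: x' = x*cos(30 degrees) - y*sin(30 degrees) = sqrt(3)x/2 - y/2, y' = x*sin(30 degrees) + y*cos(30 degrees) = x/2 + sqrt(3)y/2

Substituting into 3x^2 + 3y^2:
3(sqrt(3)x/2 - y/2)^2 + 3(x/2 + sqrt(3)y/2)^2
= 3x^2 + 3y^2

This equals the original expression 3x^2 + 3y^2, so it IS invariant.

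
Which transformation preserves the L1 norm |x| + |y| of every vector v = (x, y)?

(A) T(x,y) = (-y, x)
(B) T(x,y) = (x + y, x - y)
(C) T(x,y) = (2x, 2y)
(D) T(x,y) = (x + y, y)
A

A transformation preserves a norm if ||T(v)|| = ||v|| for every v; a single vector where the norm changes rules an option out.

(A) T(x,y) = (-y, x): preserves the norm -- it only permutes the coordinates and/or flips signs, which leaves |x| + |y| unchanged.
(B) T(x,y) = (x + y, x - y): v = (1, 0) has norm |1| + |0| = 1, but T(v) = (1, 1) has norm 2 -- not preserved.
(C) T(x,y) = (2x, 2y): v = (1, 0) has norm |1| + |0| = 1, but T(v) = (2, 0) has norm 2 -- not preserved.
(D) T(x,y) = (x + y, y): v = (0, 1) has norm |0| + |1| = 1, but T(v) = (1, 1) has norm 2 -- not preserved.

Therefore the answer is (A).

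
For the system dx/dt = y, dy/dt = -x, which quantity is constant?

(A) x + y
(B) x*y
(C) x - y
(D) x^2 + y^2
D

A first integral I satisfies dI/dt = 0 along every solution. Differentiate each option and use the equation of motion:
(A) d/dt[x + y] = y + (-x) = y - x, not identically 0
(B) d/dt[x*y] = (dx/dt)y + x(dy/dt) = y^2 - x^2, not identically 0
(C) d/dt[x - y] = y - (-x) = x + y, not identically 0
(D) d/dt[x^2 + y^2] = 2x*dx/dt + 2y*dy/dt = 2x*y + 2y*(-x) = 0

Only (D) has zero time-derivative. So x^2 + y^2 (the squared radius; trajectories are circles) is the conserved quantity.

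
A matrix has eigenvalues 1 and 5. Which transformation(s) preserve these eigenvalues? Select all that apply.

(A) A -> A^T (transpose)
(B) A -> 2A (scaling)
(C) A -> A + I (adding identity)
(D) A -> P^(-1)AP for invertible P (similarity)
A and D

Eigenvalues are preserved by:
1. Similarity transformations: A -> P^(-1)AP (same characteristic polynomial)
2. Transpose: A^T has the same eigenvalues as A

Eigenvalues are NOT preserved by:
- Adding identity: eigenvalues become 1+1, 5+1
- Scaling: eigenvalues become 2, 10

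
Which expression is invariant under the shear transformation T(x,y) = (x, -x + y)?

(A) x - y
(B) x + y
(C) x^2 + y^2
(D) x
D

Under the shear T(x,y) = (x, -x + y):
Substitute the transformed coordinates into each option and compare with the original:
(A) x - y  ->  (x) - (-x + y) = 2x - y   [differs from x - y: not invariant]
(B) x + y  ->  (x) + (-x + y) = y   [differs from x + y: not invariant]
(C) x^2 + y^2  ->  (x)^2 + (-x + y)^2 = 2x^2 - 2xy + y^2   [differs from x^2 + y^2: not invariant]
(D) x  ->  (x) = x   [equals x: invariant]

Only option (D), x, is unchanged by the transformation.
A vertical shear moves points parallel to the y-axis, so the x-coordinate (and any function of x alone) is unchanged.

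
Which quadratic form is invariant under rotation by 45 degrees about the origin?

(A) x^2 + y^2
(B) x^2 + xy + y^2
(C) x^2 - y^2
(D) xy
A

Rotation by 45 degrees sends (x, y) to (sqrt(2)x/2 - sqrt(2)y/2, sqrt(2)x/2 + sqrt(2)y/2).
Substitute the transformed coordinates into each option and compare with the original:
(A) x^2 + y^2  ->  (sqrt(2)x/2 - sqrt(2)y/2)^2 + (sqrt(2)x/2 + sqrt(2)y/2)^2 = x^2 + y^2   [equals x^2 + y^2: invariant]
(B) x^2 + xy + y^2  ->  (sqrt(2)x/2 - sqrt(2)y/2)^2 + (sqrt(2)x/2 - sqrt(2)y/2)(sqrt(2)x/2 + sqrt(2)y/2) + (sqrt(2)x/2 + sqrt(2)y/2)^2 = 3x^2/2 + y^2/2   [differs from x^2 + xy + y^2: not invariant]
(C) x^2 - y^2  ->  (sqrt(2)x/2 - sqrt(2)y/2)^2 - (sqrt(2)x/2 + sqrt(2)y/2)^2 = -2xy   [differs from x^2 - y^2: not invariant]
(D) xy  ->  (sqrt(2)x/2 - sqrt(2)y/2)(sqrt(2)x/2 + sqrt(2)y/2) = x^2/2 - y^2/2   [differs from xy: not invariant]

Only option (A), x^2 + y^2, is unchanged by the transformation.
x^2 + y^2 is the squared distance from the origin, which rotations preserve.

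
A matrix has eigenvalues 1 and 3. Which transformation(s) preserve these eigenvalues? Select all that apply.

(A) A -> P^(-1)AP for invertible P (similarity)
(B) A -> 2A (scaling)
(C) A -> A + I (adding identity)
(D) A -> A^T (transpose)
A and D

Eigenvalues are preserved by:
1. Similarity transformations: A -> P^(-1)AP (same characteristic polynomial)
2. Transpose: A^T has the same eigenvalues as A

Eigenvalues are NOT preserved by:
- Adding identity: eigenvalues become 1+1, 3+1
- Scaling: eigenvalues become 2, 6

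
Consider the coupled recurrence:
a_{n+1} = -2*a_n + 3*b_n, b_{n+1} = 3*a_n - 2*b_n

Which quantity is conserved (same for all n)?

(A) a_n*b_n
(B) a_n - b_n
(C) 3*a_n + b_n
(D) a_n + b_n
D

Replace a_n by a_{n+1} = -2*a_n + 3*b_n and b_n by b_{n+1} = 3*a_n - 2*b_n in each option and simplify:
(A) a_n*b_n  ->  (-2*a_n + 3*b_n)*(3*a_n - 2*b_n) = -6*a_n^2 + 13*a_n*b_n - 6*b_n^2   [not conserved]
(B) a_n - b_n  ->  (-2*a_n + 3*b_n) - (3*a_n - 2*b_n) = -5*a_n + 5*b_n   [not conserved]
(C) 3*a_n + b_n  ->  3*(-2*a_n + 3*b_n) + (3*a_n - 2*b_n) = -3*a_n + 7*b_n   [not conserved]
(D) a_n + b_n  ->  (-2*a_n + 3*b_n) + (3*a_n - 2*b_n) = a_n + b_n   [conserved]

Only (D) a_n + b_n returns to itself after one step, so it is the conserved quantity.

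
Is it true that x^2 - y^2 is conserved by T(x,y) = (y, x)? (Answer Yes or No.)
No

Substitute T(x,y) = (y, x) into the expression and compare with the original.

Original: x^2 - y^2
After applying T: (y)^2 - (x)^2 = -x^2 + y^2

This differs from the original x^2 - y^2 (difference: -2x^2 + 2y^2), so the expression is NOT invariant.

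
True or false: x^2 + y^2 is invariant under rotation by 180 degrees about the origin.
True

Applying rotation by 180 degrees: x' = x*cos(180 degrees) - y*sin(180 degrees) = -x, y' = x*sin(180 degrees) + y*cos(180 degrees) = -y

Substituting into x^2 + y^2:
(-x)^2 + (-y)^2
= x^2 + y^2

This equals the original expression x^2 + y^2, so it IS invariant.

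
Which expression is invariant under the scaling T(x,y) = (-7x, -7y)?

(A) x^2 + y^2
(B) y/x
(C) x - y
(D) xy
B

Under the uniform scaling T(x,y) = (-7x, -7y):
Substitute the transformed coordinates into each option and compare with the original:
(A) x^2 + y^2  ->  (-7x)^2 + (-7y)^2 = 49x^2 + 49y^2   [differs from x^2 + y^2: not invariant]
(B) y/x  ->  (-7y)/(-7x) = y/x   [equals y/x: invariant]
(C) x - y  ->  (-7x) - (-7y) = -7x + 7y   [differs from x - y: not invariant]
(D) xy  ->  (-7x)(-7y) = 49xy   [differs from xy: not invariant]

Only option (B), y/x, is unchanged by the transformation.
The common factor -7 cancels in a ratio of coordinates, while sums, products and sums of squares pick up factors of -7 or 49.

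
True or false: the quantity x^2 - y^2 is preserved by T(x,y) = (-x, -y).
True

Substitute T(x,y) = (-x, -y) into the expression and compare with the original.

Original: x^2 - y^2
After applying T: (-x)^2 - (-y)^2 = x^2 - y^2

This is identical to the original x^2 - y^2, so the expression is invariant.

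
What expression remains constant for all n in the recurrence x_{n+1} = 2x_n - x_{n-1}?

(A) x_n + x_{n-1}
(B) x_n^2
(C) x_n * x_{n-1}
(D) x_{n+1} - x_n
D

For the recurrence x_{n+1} = 2x_n - x_{n-1}:

If x_{n+1} = 2x_n - x_{n-1}, then:
x_{n+1} - x_n = x_n - x_{n-1}
The first difference is constant throughout the sequence.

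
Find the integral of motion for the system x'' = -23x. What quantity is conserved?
E = (x')^2 + 23x^2

Multiply the equation by x':
x' * x'' = -23x * x'
The left side is d/dt[(x')^2/2] and the right side is d/dt[-23x^2/2], so
d/dt[(x')^2/2 + 23x^2/2] = 0, i.e. (x')^2/2 + 23x^2/2 = constant.
Multiplying by 2, the integral of motion is E = (x')^2 + 23x^2.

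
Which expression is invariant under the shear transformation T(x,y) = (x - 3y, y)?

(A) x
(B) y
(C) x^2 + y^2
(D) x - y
B

Under the shear T(x,y) = (x - 3y, y):
Substitute the transformed coordinates into each option and compare with the original:
(A) x  ->  (x - 3y) = x - 3y   [differs from x: not invariant]
(B) y  ->  (y) = y   [equals y: invariant]
(C) x^2 + y^2  ->  (x - 3y)^2 + (y)^2 = x^2 - 6xy + 10y^2   [differs from x^2 + y^2: not invariant]
(D) x - y  ->  (x - 3y) - (y) = x - 4y   [differs from x - y: not invariant]

Only option (B), y, is unchanged by the transformation.
A horizontal shear moves points parallel to the x-axis, so the y-coordinate (and any function of y alone) is unchanged.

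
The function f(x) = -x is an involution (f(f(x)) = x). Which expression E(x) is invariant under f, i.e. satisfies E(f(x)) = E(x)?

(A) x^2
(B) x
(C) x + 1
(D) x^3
A

Replace x by f(x) = -x in each option and simplify. As a quick numerical cross-check, also compare E(5) with E(f(5)) = E(-5).

(A) x^2  ->  (-x)^2, which simplifies back to x^2; check: E(5) = 25, E(-5) = 25.   [invariant]
(B) x  ->  (-x) = -x; check: E(5) = 5 but E(-5) = -5.   [not invariant]
(C) x + 1  ->  (-x) + 1 = 1 - x; check: E(5) = 6 but E(-5) = -4.   [not invariant]
(D) x^3  ->  (-x)^3 = -x^3; check: E(5) = 125 but E(-5) = -125.   [not invariant]

Only (A) is unchanged. E is symmetric under swapping x with f(x) = -x, which is exactly what an involution does.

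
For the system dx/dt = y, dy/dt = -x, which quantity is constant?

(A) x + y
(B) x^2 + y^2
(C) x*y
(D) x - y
B

A first integral I satisfies dI/dt = 0 along every solution. Differentiate each option and use the equation of motion:
(A) d/dt[x + y] = y + (-x) = y - x, not identically 0
(B) d/dt[x^2 + y^2] = 2x*dx/dt + 2y*dy/dt = 2x*y + 2y*(-x) = 0
(C) d/dt[x*y] = (dx/dt)y + x(dy/dt) = y^2 - x^2, not identically 0
(D) d/dt[x - y] = y - (-x) = x + y, not identically 0

Only (B) has zero time-derivative. So x^2 + y^2 (the squared radius; trajectories are circles) is the conserved quantity.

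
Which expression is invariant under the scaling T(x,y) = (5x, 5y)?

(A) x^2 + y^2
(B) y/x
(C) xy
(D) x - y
B

Under the uniform scaling T(x,y) = (5x, 5y):
Substitute the transformed coordinates into each option and compare with the original:
(A) x^2 + y^2  ->  (5x)^2 + (5y)^2 = 25x^2 + 25y^2   [differs from x^2 + y^2: not invariant]
(B) y/x  ->  (5y)/(5x) = y/x   [equals y/x: invariant]
(C) xy  ->  (5x)(5y) = 25xy   [differs from xy: not invariant]
(D) x - y  ->  (5x) - (5y) = 5x - 5y   [differs from x - y: not invariant]

Only option (B), y/x, is unchanged by the transformation.
The common factor 5 cancels in a ratio of coordinates, while sums, products and sums of squares pick up factors of 5 or 25.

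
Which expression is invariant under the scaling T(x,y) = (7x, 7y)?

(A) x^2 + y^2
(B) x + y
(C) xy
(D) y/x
D

Under the uniform scaling T(x,y) = (7x, 7y):
Substitute the transformed coordinates into each option and compare with the original:
(A) x^2 + y^2  ->  (7x)^2 + (7y)^2 = 49x^2 + 49y^2   [differs from x^2 + y^2: not invariant]
(B) x + y  ->  (7x) + (7y) = 7x + 7y   [differs from x + y: not invariant]
(C) xy  ->  (7x)(7y) = 49xy   [differs from xy: not invariant]
(D) y/x  ->  (7y)/(7x) = y/x   [equals y/x: invariant]

Only option (D), y/x, is unchanged by the transformation.
The common factor 7 cancels in a ratio of coordinates, while sums, products and sums of squares pick up factors of 7 or 49.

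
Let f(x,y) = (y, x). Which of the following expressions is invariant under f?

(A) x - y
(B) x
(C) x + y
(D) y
C

For f(x,y) = (y, x):
After applying f: x' = y, y' = x. So x' + y' = y + x = x + y.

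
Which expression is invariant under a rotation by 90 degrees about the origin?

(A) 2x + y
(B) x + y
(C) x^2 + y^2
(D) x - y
C

A rotation by 90 degrees sends (x, y) to (-y, x).
Substitute the transformed coordinates into each option and compare with the original:
(A) 2x + y  ->  2(-y) + (x) = x - 2y   [differs from 2x + y: not invariant]
(B) x + y  ->  (-y) + (x) = x - y   [differs from x + y: not invariant]
(C) x^2 + y^2  ->  (-y)^2 + (x)^2 = x^2 + y^2   [equals x^2 + y^2: invariant]
(D) x - y  ->  (-y) - (x) = -x - y   [differs from x - y: not invariant]

Only option (C), x^2 + y^2, is unchanged by the transformation.
Geometrically, x^2 + y^2 is the squared distance from the origin, which every rotation about the origin preserves.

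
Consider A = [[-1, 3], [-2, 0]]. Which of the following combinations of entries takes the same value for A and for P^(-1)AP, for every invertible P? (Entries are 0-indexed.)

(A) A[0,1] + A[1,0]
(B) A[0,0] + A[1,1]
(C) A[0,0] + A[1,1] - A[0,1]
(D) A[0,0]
B

A[0,0] + A[1,1] is the trace of A. By the cyclic property of the trace, tr(P^(-1)AP) = tr(APP^(-1)) = tr(A), so it is the same for every matrix similar to A.

The other combinations are not similarity invariants. For example, take P = [[1, 2], [0, 1]] (det P = 1), so P^(-1) = [[1, -2], [0, 1]] and
B = P^(-1)AP = [[3, 9], [-2, -4]].
Evaluating each option on A and on B:
(A) A[0,1] + A[1,0]: 1 for A, 7 for B -> changes
(B) A[0,0] + A[1,1]: -1 for A, -1 for B -> unchanged
(C) A[0,0] + A[1,1] - A[0,1]: -4 for A, -10 for B -> changes
(D) A[0,0]: -1 for A, 3 for B -> changes

Only (B) A[0,0] + A[1,1] = -1 survives (and it does so for every P, not just this one), so it is the invariant.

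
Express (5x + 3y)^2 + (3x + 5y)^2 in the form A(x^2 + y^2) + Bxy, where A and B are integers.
34(x^2 + y^2) + 60xy

Expanding: (5x + 3y)^2 = 25x^2 + 30xy + 9y^2
(3x + 5y)^2 = 9x^2 + 30xy + 25y^2
Sum = (25+9)(x^2+y^2) + 60xy = 34(x^2 + y^2) + 60xy
This is symmetric in x and y.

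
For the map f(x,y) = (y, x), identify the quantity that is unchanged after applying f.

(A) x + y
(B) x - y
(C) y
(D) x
A

For f(x,y) = (y, x):
After applying f: x' = y, y' = x. So x' + y' = y + x = x + y.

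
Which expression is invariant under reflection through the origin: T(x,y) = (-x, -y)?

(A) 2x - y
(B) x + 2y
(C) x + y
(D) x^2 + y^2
D

The map is reflection through the origin: T(x,y) = (-x, -y).
Substitute the transformed coordinates into each option and compare with the original:
(A) 2x - y  ->  2(-x) - (-y) = -2x + y   [differs from 2x - y: not invariant]
(B) x + 2y  ->  (-x) + 2(-y) = -x - 2y   [differs from x + 2y: not invariant]
(C) x + y  ->  (-x) + (-y) = -x - y   [differs from x + y: not invariant]
(D) x^2 + y^2  ->  (-x)^2 + (-y)^2 = x^2 + y^2   [equals x^2 + y^2: invariant]

Only option (D), x^2 + y^2, is unchanged by the transformation.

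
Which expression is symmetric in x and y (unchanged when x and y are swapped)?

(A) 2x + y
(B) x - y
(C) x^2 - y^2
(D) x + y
D

A symmetric expression is unchanged when the variables are permuted; here the transformation to test is the swap (x, y) -> (y, x).
Substitute the transformed coordinates into each option and compare with the original:
(A) 2x + y  ->  2(y) + (x) = x + 2y   [differs from 2x + y: not invariant]
(B) x - y  ->  (y) - (x) = -x + y   [differs from x - y: not invariant]
(C) x^2 - y^2  ->  (y)^2 - (x)^2 = -x^2 + y^2   [differs from x^2 - y^2: not invariant]
(D) x + y  ->  (y) + (x) = x + y   [equals x + y: invariant]

Only option (D), x + y, is unchanged by the transformation.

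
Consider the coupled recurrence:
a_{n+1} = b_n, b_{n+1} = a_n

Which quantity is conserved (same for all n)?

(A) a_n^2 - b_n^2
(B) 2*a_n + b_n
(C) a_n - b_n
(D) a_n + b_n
D

Replace a_n by a_{n+1} = b_n and b_n by b_{n+1} = a_n in each option and simplify:
(A) a_n^2 - b_n^2  ->  (b_n)^2 - (a_n)^2 = -a_n^2 + b_n^2   [not conserved]
(B) 2*a_n + b_n  ->  2*(b_n) + (a_n) = a_n + 2*b_n   [not conserved]
(C) a_n - b_n  ->  (b_n) - (a_n) = -a_n + b_n   [not conserved]
(D) a_n + b_n  ->  (b_n) + (a_n) = a_n + b_n   [conserved]

Only (D) a_n + b_n returns to itself after one step, so it is the conserved quantity.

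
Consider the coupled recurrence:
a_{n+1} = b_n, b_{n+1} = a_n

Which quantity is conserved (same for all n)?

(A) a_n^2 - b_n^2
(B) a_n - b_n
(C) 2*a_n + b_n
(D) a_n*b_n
D

Replace a_n by a_{n+1} = b_n and b_n by b_{n+1} = a_n in each option and simplify:
(A) a_n^2 - b_n^2  ->  (b_n)^2 - (a_n)^2 = -a_n^2 + b_n^2   [not conserved]
(B) a_n - b_n  ->  (b_n) - (a_n) = -a_n + b_n   [not conserved]
(C) 2*a_n + b_n  ->  2*(b_n) + (a_n) = a_n + 2*b_n   [not conserved]
(D) a_n*b_n  ->  (b_n)*(a_n) = a_n*b_n   [conserved]

Only (D) a_n*b_n returns to itself after one step, so it is the conserved quantity.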